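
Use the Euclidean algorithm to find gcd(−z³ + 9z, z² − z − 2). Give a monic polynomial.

1

Euclidean algorithm in ℚ[z]:
  −z³ + 9z = (−z − 1)(z² − z − 2) + (6z − 2)
  z² − z − 2 = ((1/6)z − 1/9)(6z − 2) + (−20/9)
  6z − 2 = (−(27/10)z + 9/10)(−20/9) + (0)
The last nonzero remainder is the constant −20/9, so the polynomials are coprime and gcd = 1.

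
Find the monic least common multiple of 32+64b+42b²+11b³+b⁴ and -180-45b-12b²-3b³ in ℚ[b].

480+960b+662b²+229b³+57b⁴+11b⁵+b⁶

Apply the Euclidean algorithm:
  b⁴+11b³+42b²+64b+32 = (-(1/3)b-7/3)(-3b³-12b²-45b-180) + (-b²-101b-388)
  -3b³-12b²-45b-180 = (3b-291)(-b²-101b-388) + (-28272b-113088)
  -b²-101b-388 = ((1/28272)b+97/28272)(-28272b-113088) + (0)
Last nonzero remainder: -28272b-113088. Dividing through by -28272 gives the monic gcd b+4.
Then lcm(f, g) = f·g / gcd(f, g); expanding and making the result monic gives the answer.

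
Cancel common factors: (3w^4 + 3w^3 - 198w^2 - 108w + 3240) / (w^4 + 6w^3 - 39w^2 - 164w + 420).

(3w^2 - 108)/(w^2 + 5w - 14)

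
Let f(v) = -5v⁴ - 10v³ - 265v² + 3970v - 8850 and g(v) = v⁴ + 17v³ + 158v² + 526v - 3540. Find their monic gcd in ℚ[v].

v³ + 7v² + 88v - 354

By polynomial division,
  -5v⁴ - 10v³ - 265v² + 3970v - 8850 = (-5)(v⁴ + 17v³ + 158v² + 526v - 3540) + (75v³ + 525v² + 6600v - 26550)
  v⁴ + 17v³ + 158v² + 526v - 3540 = ((1/75)v + 2/15)(75v³ + 525v² + 6600v - 26550) + (0)
Last nonzero remainder: 75v³ + 525v² + 6600v - 26550. Dividing through by 75 gives the monic gcd v³ + 7v² + 88v - 354.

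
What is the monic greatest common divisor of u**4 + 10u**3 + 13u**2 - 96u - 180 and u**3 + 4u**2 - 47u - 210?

Euclidean algorithm in ℚ[u]:
  u**4 + 10u**3 + 13u**2 - 96u - 180 = (u + 6)(u**3 + 4u**2 - 47u - 210) + (36u**2 + 396u + 1080)
  u**3 + 4u**2 - 47u - 210 = ((1/36)u - 7/36)(36u**2 + 396u + 1080) + (0)
Last nonzero remainder: 36u**2 + 396u + 1080. Dividing through by 36 gives the monic gcd u**2 + 11u + 30.

u**2 + 11u + 30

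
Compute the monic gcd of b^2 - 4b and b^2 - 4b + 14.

1

Apply the Euclidean algorithm:
  b^2 - 4b = (b^2 - 4b + 14) + (-14)
  b^2 - 4b + 14 = (-(1/14)b^2 + (2/7)b - 1)(-14) + (0)
The last nonzero remainder is the constant -14, so the polynomials are coprime and gcd = 1.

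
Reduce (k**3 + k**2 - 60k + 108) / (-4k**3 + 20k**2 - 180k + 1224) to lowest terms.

Euclidean algorithm in ℚ[k]:
  k**3 + k**2 - 60k + 108 = (-1/4)(-4k**3 + 20k**2 - 180k + 1224) + (6k**2 - 105k + 414)
  -4k**3 + 20k**2 - 180k + 1224 = (-(2/3)k - 25/3)(6k**2 - 105k + 414) + (-779k + 4674)
  6k**2 - 105k + 414 = (-(6/779)k + 69/779)(-779k + 4674) + (0)
Last nonzero remainder: -779k + 4674. Dividing through by -779 gives the monic gcd k - 6.
Cancel k - 6 from numerator and denominator to get the reduced form.

(-k**2 - 7k + 18)/(4k**2 + 4k + 204)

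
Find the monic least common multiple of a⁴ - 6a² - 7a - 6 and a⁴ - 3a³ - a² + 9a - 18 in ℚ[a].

By polynomial division,
  a⁴ - 6a² - 7a - 6 = (a⁴ - 3a³ - a² + 9a - 18) + (3a³ - 5a² - 16a + 12)
  a⁴ - 3a³ - a² + 9a - 18 = ((1/3)a - 4/9)(3a³ - 5a² - 16a + 12) + ((19/9)a² - (19/9)a - 38/3)
  3a³ - 5a² - 16a + 12 = ((27/19)a - 18/19)((19/9)a² - (19/9)a - 38/3) + (0)
Last nonzero remainder: (19/9)a² - (19/9)a - 38/3. Dividing through by 19/9 gives the monic gcd a² - a - 6.
Then lcm(f, g) = f·g / gcd(f, g); expanding and making the result monic gives the answer.

a⁶ - 2a⁵ - 3a⁴ + 5a³ - 10a² - 9a - 18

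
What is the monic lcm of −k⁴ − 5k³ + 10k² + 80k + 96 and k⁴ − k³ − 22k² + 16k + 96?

k⁵ + 2k⁴ − 25k³ − 50k² + 144k + 288

Euclidean algorithm in ℚ[k]:
  −k⁴ − 5k³ + 10k² + 80k + 96 = (−1)(k⁴ − k³ − 22k² + 16k + 96) + (−6k³ − 12k² + 96k + 192)
  k⁴ − k³ − 22k² + 16k + 96 = (−(1/6)k + 1/2)(−6k³ − 12k² + 96k + 192) + (0)
Last nonzero remainder: −6k³ − 12k² + 96k + 192. Dividing through by −6 gives the monic gcd k³ + 2k² − 16k − 32.
Then lcm(f, g) = f·g / gcd(f, g); expanding and making the result monic gives the answer.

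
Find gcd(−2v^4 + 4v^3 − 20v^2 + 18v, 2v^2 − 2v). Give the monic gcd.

Repeated division with remainder:
  −2v^4 + 4v^3 − 20v^2 + 18v = (−v^2 + v − 9)(2v^2 − 2v) + (0)
Last nonzero remainder: 2v^2 − 2v. Dividing through by 2 gives the monic gcd v^2 − v.

v^2 − v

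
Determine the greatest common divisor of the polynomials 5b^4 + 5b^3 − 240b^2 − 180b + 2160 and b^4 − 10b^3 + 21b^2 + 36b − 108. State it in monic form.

b^2 − 9b + 18

Euclidean algorithm in ℚ[b]:
  5b^4 + 5b^3 − 240b^2 − 180b + 2160 = (5)(b^4 − 10b^3 + 21b^2 + 36b − 108) + (55b^3 − 345b^2 − 360b + 2700)
  b^4 − 10b^3 + 21b^2 + 36b − 108 = ((1/55)b − 41/605)(55b^3 − 345b^2 − 360b + 2700) + ((504/121)b^2 − (4536/121)b + 9072/121)
  55b^3 − 345b^2 − 360b + 2700 = ((6655/504)b + 3025/84)((504/121)b^2 − (4536/121)b + 9072/121) + (0)
Last nonzero remainder: (504/121)b^2 − (4536/121)b + 9072/121. Dividing through by 504/121 gives the monic gcd b^2 − 9b + 18.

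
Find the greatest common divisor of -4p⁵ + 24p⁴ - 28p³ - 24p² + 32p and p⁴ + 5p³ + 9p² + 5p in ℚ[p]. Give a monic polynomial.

p² + p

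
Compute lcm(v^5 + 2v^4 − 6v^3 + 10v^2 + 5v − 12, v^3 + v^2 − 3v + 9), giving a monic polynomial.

v^6 + 5v^5 − 8v^3 + 35v^2 + 3v − 36

Apply the Euclidean algorithm:
  v^5 + 2v^4 − 6v^3 + 10v^2 + 5v − 12 = (v^2 + v − 4)(v^3 + v^2 − 3v + 9) + (8v^2 − 16v + 24)
  v^3 + v^2 − 3v + 9 = ((1/8)v + 3/8)(8v^2 − 16v + 24) + (0)
Last nonzero remainder: 8v^2 − 16v + 24. Dividing through by 8 gives the monic gcd v^2 − 2v + 3.
Then lcm(f, g) = f·g / gcd(f, g); expanding and making the result monic gives the answer.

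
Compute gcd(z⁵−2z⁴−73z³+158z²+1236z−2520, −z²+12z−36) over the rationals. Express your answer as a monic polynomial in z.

z²−12z+36

By polynomial division,
  z⁵−2z⁴−73z³+158z²+1236z−2520 = (−z³−10z²−11z+70)(−z²+12z−36) + (0)
Last nonzero remainder: −z²+12z−36. Dividing through by −1 gives the monic gcd z²−12z+36.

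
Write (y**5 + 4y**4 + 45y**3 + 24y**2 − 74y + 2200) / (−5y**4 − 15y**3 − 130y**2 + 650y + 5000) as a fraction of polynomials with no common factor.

(−y**2 + 4y − 11)/(5y − 25)

Repeated division with remainder:
  y**5 + 4y**4 + 45y**3 + 24y**2 − 74y + 2200 = (−(1/5)y − 1/5)(−5y**4 − 15y**3 − 130y**2 + 650y + 5000) + (16y**3 + 128y**2 + 1056y + 3200)
  −5y**4 − 15y**3 − 130y**2 + 650y + 5000 = (−(5/16)y + 25/16)(16y**3 + 128y**2 + 1056y + 3200) + (0)
Last nonzero remainder: 16y**3 + 128y**2 + 1056y + 3200. Dividing through by 16 gives the monic gcd y**3 + 8y**2 + 66y + 200.
Cancel y**3 + 8y**2 + 66y + 200 from numerator and denominator to get the reduced form.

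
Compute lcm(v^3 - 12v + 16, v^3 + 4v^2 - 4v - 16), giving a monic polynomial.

By polynomial division,
  v^3 - 12v + 16 = (v^3 + 4v^2 - 4v - 16) + (-4v^2 - 8v + 32)
  v^3 + 4v^2 - 4v - 16 = (-(1/4)v - 1/2)(-4v^2 - 8v + 32) + (0)
Last nonzero remainder: -4v^2 - 8v + 32. Dividing through by -4 gives the monic gcd v^2 + 2v - 8.
Then lcm(f, g) = f·g / gcd(f, g); expanding and making the result monic gives the answer.

v^4 + 2v^3 - 12v^2 - 8v + 32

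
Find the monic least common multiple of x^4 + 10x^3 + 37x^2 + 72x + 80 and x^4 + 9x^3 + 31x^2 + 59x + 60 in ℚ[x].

x^5 + 13x^4 + 67x^3 + 183x^2 + 296x + 240

Euclidean algorithm in ℚ[x]:
  x^4 + 10x^3 + 37x^2 + 72x + 80 = (x^4 + 9x^3 + 31x^2 + 59x + 60) + (x^3 + 6x^2 + 13x + 20)
  x^4 + 9x^3 + 31x^2 + 59x + 60 = (x + 3)(x^3 + 6x^2 + 13x + 20) + (0)
The last nonzero remainder x^3 + 6x^2 + 13x + 20 is already monic.
Then lcm(f, g) = f·g / gcd(f, g); expanding and making the result monic gives the answer.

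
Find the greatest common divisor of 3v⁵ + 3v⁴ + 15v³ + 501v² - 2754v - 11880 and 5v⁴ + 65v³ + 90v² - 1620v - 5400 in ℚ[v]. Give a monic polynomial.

v² + v - 30

By polynomial division,
  3v⁵ + 3v⁴ + 15v³ + 501v² - 2754v - 11880 = ((3/5)v - 36/5)(5v⁴ + 65v³ + 90v² - 1620v - 5400) + (429v³ + 2121v² - 11178v - 50760)
  5v⁴ + 65v³ + 90v² - 1620v - 5400 = ((5/429)v + 1920/20449)(429v³ + 2121v² - 11178v - 50760) + ((432180/20449)v² + (432180/20449)v - 12965400/20449)
  429v³ + 2121v² - 11178v - 50760 = ((2924207/144060)v + 961103/12005)((432180/20449)v² + (432180/20449)v - 12965400/20449) + (0)
Last nonzero remainder: (432180/20449)v² + (432180/20449)v - 12965400/20449. Dividing through by 432180/20449 gives the monic gcd v² + v - 30.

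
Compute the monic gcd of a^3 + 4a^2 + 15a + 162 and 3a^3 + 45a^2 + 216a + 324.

a + 6

Apply the Euclidean algorithm:
  a^3 + 4a^2 + 15a + 162 = (1/3)(3a^3 + 45a^2 + 216a + 324) + (-11a^2 - 57a + 54)
  3a^3 + 45a^2 + 216a + 324 = (-(3/11)a - 324/121)(-11a^2 - 57a + 54) + ((9450/121)a + 56700/121)
  -11a^2 - 57a + 54 = (-(1331/9450)a + 121/1050)((9450/121)a + 56700/121) + (0)
Last nonzero remainder: (9450/121)a + 56700/121. Dividing through by 9450/121 gives the monic gcd a + 6.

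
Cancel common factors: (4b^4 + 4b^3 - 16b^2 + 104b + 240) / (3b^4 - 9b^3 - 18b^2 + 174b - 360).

(4b^2 + 20b + 24)/(3b^2 + 3b - 36)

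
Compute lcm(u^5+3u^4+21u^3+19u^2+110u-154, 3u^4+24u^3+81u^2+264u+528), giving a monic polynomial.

u^7+11u^6+61u^5+235u^4+598u^3+1030u^2+528u-2464

Euclidean algorithm in ℚ[u]:
  u^5+3u^4+21u^3+19u^2+110u-154 = ((1/3)u-5/3)(3u^4+24u^3+81u^2+264u+528) + (34u^3+66u^2+374u+726)
  3u^4+24u^3+81u^2+264u+528 = ((3/34)u+309/578)(34u^3+66u^2+374u+726) + ((3675/289)u^2+40425/289)
  34u^3+66u^2+374u+726 = ((9826/3675)u+6358/1225)((3675/289)u^2+40425/289) + (0)
Last nonzero remainder: (3675/289)u^2+40425/289. Dividing through by 3675/289 gives the monic gcd u^2+11.
Then lcm(f, g) = f·g / gcd(f, g); expanding and making the result monic gives the answer.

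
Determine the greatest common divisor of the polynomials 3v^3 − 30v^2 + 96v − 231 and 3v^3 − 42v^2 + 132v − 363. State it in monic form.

v^2 − 3v + 11

By polynomial division,
  3v^3 − 30v^2 + 96v − 231 = (3v^3 − 42v^2 + 132v − 363) + (12v^2 − 36v + 132)
  3v^3 − 42v^2 + 132v − 363 = ((1/4)v − 11/4)(12v^2 − 36v + 132) + (0)
Last nonzero remainder: 12v^2 − 36v + 132. Dividing through by 12 gives the monic gcd v^2 − 3v + 11.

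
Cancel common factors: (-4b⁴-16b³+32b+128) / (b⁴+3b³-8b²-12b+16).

(-4b²-8b-16)/(b²+b-2)

Euclidean algorithm in ℚ[b]:
  -4b⁴-16b³+32b+128 = (-4)(b⁴+3b³-8b²-12b+16) + (-4b³-32b²-16b+192)
  b⁴+3b³-8b²-12b+16 = (-(1/4)b+5/4)(-4b³-32b²-16b+192) + (28b²+56b-224)
  -4b³-32b²-16b+192 = (-(1/7)b-6/7)(28b²+56b-224) + (0)
Last nonzero remainder: 28b²+56b-224. Dividing through by 28 gives the monic gcd b²+2b-8.
Cancel b²+2b-8 from numerator and denominator to get the reduced form.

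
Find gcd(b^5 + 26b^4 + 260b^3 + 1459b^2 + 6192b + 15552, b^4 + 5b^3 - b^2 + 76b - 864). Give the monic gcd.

b^3 + 9b^2 + 35b + 216

By polynomial division,
  b^5 + 26b^4 + 260b^3 + 1459b^2 + 6192b + 15552 = (b + 21)(b^4 + 5b^3 - b^2 + 76b - 864) + (156b^3 + 1404b^2 + 5460b + 33696)
  b^4 + 5b^3 - b^2 + 76b - 864 = ((1/156)b - 1/39)(156b^3 + 1404b^2 + 5460b + 33696) + (0)
Last nonzero remainder: 156b^3 + 1404b^2 + 5460b + 33696. Dividing through by 156 gives the monic gcd b^3 + 9b^2 + 35b + 216.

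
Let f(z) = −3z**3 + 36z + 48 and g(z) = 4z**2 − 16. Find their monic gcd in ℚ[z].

Apply the Euclidean algorithm:
  −3z**3 + 36z + 48 = (−(3/4)z)(4z**2 − 16) + (24z + 48)
  4z**2 − 16 = ((1/6)z − 1/3)(24z + 48) + (0)
Last nonzero remainder: 24z + 48. Dividing through by 24 gives the monic gcd z + 2.

z + 2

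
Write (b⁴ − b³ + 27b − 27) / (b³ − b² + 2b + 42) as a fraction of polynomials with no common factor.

Euclidean algorithm in ℚ[b]:
  b⁴ − b³ + 27b − 27 = (b)(b³ − b² + 2b + 42) + (−2b² − 15b − 27)
  b³ − b² + 2b + 42 = (−(1/2)b + 17/4)(−2b² − 15b − 27) + ((209/4)b + 627/4)
  −2b² − 15b − 27 = (−(8/209)b − 36/209)((209/4)b + 627/4) + (0)
Last nonzero remainder: (209/4)b + 627/4. Dividing through by 209/4 gives the monic gcd b + 3.
Cancel b + 3 from numerator and denominator to get the reduced form.

(b³ − 4b² + 12b − 9)/(b² − 4b + 14)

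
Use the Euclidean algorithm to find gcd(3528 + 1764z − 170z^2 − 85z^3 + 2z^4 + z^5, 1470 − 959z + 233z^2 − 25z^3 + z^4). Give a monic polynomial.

42 − 13z + z^2

Apply the Euclidean algorithm:
  z^5 + 2z^4 − 85z^3 − 170z^2 + 1764z + 3528 = (z + 27)(z^4 − 25z^3 + 233z^2 − 959z + 1470) + (357z^3 − 5502z^2 + 26187z − 36162)
  z^4 − 25z^3 + 233z^2 − 959z + 1470 = ((1/357)z − 163/6069)(357z^3 − 5502z^2 + 26187z − 36162) + ((3432/289)z^2 − (44616/289)z + 144144/289)
  357z^3 − 5502z^2 + 26187z − 36162 = ((34391/1144)z − 82943/1144)((3432/289)z^2 − (44616/289)z + 144144/289) + (0)
Last nonzero remainder: (3432/289)z^2 − (44616/289)z + 144144/289. Dividing through by 3432/289 gives the monic gcd z^2 − 13z + 42.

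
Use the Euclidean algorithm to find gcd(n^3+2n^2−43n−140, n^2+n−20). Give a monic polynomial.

n+5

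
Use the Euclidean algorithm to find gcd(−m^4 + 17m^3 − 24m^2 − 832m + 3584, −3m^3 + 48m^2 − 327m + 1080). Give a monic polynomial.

m − 8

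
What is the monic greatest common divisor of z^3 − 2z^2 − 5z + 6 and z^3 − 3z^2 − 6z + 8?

z^2 + z − 2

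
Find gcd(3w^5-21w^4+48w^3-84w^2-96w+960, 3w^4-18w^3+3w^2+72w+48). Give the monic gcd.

w^2-8w+16

By polynomial division,
  3w^5-21w^4+48w^3-84w^2-96w+960 = (w-1)(3w^4-18w^3+3w^2+72w+48) + (27w^3-153w^2-72w+1008)
  3w^4-18w^3+3w^2+72w+48 = ((1/9)w-1/27)(27w^3-153w^2-72w+1008) + ((16/3)w^2-(128/3)w+256/3)
  27w^3-153w^2-72w+1008 = ((81/16)w+189/16)((16/3)w^2-(128/3)w+256/3) + (0)
Last nonzero remainder: (16/3)w^2-(128/3)w+256/3. Dividing through by 16/3 gives the monic gcd w^2-8w+16.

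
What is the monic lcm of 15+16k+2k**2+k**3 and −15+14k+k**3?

−15−k+14k**2+k**3+k**4

Apply the Euclidean algorithm:
  k**3+2k**2+16k+15 = (k**3+14k−15) + (2k**2+2k+30)
  k**3+14k−15 = ((1/2)k−1/2)(2k**2+2k+30) + (0)
Last nonzero remainder: 2k**2+2k+30. Dividing through by 2 gives the monic gcd k**2+k+15.
Then lcm(f, g) = f·g / gcd(f, g); expanding and making the result monic gives the answer.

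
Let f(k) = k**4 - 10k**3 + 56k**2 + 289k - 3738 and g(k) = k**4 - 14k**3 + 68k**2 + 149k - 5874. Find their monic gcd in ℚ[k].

k**3 - 3k**2 + 35k + 534

By polynomial division,
  k**4 - 10k**3 + 56k**2 + 289k - 3738 = (k**4 - 14k**3 + 68k**2 + 149k - 5874) + (4k**3 - 12k**2 + 140k + 2136)
  k**4 - 14k**3 + 68k**2 + 149k - 5874 = ((1/4)k - 11/4)(4k**3 - 12k**2 + 140k + 2136) + (0)
Last nonzero remainder: 4k**3 - 12k**2 + 140k + 2136. Dividing through by 4 gives the monic gcd k**3 - 3k**2 + 35k + 534.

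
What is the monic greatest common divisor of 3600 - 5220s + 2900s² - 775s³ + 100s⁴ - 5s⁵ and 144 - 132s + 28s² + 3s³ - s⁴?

-24 + 26s - 9s² + s³

By polynomial division,
  -5s⁵ + 100s⁴ - 775s³ + 2900s² - 5220s + 3600 = (5s - 85)(-s⁴ + 3s³ + 28s² - 132s + 144) + (-660s³ + 5940s² - 17160s + 15840)
  -s⁴ + 3s³ + 28s² - 132s + 144 = ((1/660)s + 1/110)(-660s³ + 5940s² - 17160s + 15840) + (0)
Last nonzero remainder: -660s³ + 5940s² - 17160s + 15840. Dividing through by -660 gives the monic gcd s³ - 9s² + 26s - 24.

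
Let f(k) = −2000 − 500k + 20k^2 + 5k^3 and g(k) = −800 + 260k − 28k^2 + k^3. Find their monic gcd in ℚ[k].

Repeated division with remainder:
  5k^3 + 20k^2 − 500k − 2000 = (5)(k^3 − 28k^2 + 260k − 800) + (160k^2 − 1800k + 2000)
  k^3 − 28k^2 + 260k − 800 = ((1/160)k − 67/640)(160k^2 − 1800k + 2000) + ((945/16)k − 4725/8)
  160k^2 − 1800k + 2000 = ((512/189)k − 640/189)((945/16)k − 4725/8) + (0)
Last nonzero remainder: (945/16)k − 4725/8. Dividing through by 945/16 gives the monic gcd k − 10.

−10 + k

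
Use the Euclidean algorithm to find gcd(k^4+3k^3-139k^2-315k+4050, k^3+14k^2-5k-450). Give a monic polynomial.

Repeated division with remainder:
  k^4+3k^3-139k^2-315k+4050 = (k-11)(k^3+14k^2-5k-450) + (20k^2+80k-900)
  k^3+14k^2-5k-450 = ((1/20)k+1/2)(20k^2+80k-900) + (0)
Last nonzero remainder: 20k^2+80k-900. Dividing through by 20 gives the monic gcd k^2+4k-45.

k^2+4k-45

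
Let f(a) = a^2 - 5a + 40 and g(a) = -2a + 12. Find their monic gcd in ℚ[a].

Apply the Euclidean algorithm:
  a^2 - 5a + 40 = (-(1/2)a - 1/2)(-2a + 12) + (46)
  -2a + 12 = (-(1/23)a + 6/23)(46) + (0)
The last nonzero remainder is the constant 46, so the polynomials are coprime and gcd = 1.

1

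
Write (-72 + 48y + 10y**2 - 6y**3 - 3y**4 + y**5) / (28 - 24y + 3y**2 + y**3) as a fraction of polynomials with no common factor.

Apply the Euclidean algorithm:
  y**5 - 3y**4 - 6y**3 + 10y**2 + 48y - 72 = (y**2 - 6y + 36)(y**3 + 3y**2 - 24y + 28) + (-270y**2 + 1080y - 1080)
  y**3 + 3y**2 - 24y + 28 = (-(1/270)y - 7/270)(-270y**2 + 1080y - 1080) + (0)
Last nonzero remainder: -270y**2 + 1080y - 1080. Dividing through by -270 gives the monic gcd y**2 - 4y + 4.
Cancel y**2 - 4y + 4 from numerator and denominator to get the reduced form.

(-18 - 6y + y**2 + y**3)/(7 + y)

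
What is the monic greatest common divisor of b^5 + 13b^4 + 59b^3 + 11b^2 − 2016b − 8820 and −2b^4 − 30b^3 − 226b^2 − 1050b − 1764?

Euclidean algorithm in ℚ[b]:
  b^5 + 13b^4 + 59b^3 + 11b^2 − 2016b − 8820 = (−(1/2)b + 1)(−2b^4 − 30b^3 − 226b^2 − 1050b − 1764) + (−24b^3 − 288b^2 − 1848b − 7056)
  −2b^4 − 30b^3 − 226b^2 − 1050b − 1764 = ((1/12)b + 1/4)(−24b^3 − 288b^2 − 1848b − 7056) + (0)
Last nonzero remainder: −24b^3 − 288b^2 − 1848b − 7056. Dividing through by −24 gives the monic gcd b^3 + 12b^2 + 77b + 294.

b^3 + 12b^2 + 77b + 294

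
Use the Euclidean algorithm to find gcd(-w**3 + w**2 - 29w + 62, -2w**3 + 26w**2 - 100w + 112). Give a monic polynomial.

w - 2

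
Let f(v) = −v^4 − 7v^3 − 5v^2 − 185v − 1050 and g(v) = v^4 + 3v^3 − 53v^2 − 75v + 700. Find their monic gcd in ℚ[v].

v^2 + 12v + 35

Apply the Euclidean algorithm:
  −v^4 − 7v^3 − 5v^2 − 185v − 1050 = (−1)(v^4 + 3v^3 − 53v^2 − 75v + 700) + (−4v^3 − 58v^2 − 260v − 350)
  v^4 + 3v^3 − 53v^2 − 75v + 700 = (−(1/4)v + 23/8)(−4v^3 − 58v^2 − 260v − 350) + ((195/4)v^2 + 585v + 6825/4)
  −4v^3 − 58v^2 − 260v − 350 = (−(16/195)v − 8/39)((195/4)v^2 + 585v + 6825/4) + (0)
Last nonzero remainder: (195/4)v^2 + 585v + 6825/4. Dividing through by 195/4 gives the monic gcd v^2 + 12v + 35.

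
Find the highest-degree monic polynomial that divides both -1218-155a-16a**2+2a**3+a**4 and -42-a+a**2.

-42-a+a**2

Apply the Euclidean algorithm:
  a**4+2a**3-16a**2-155a-1218 = (a**2+3a+29)(a**2-a-42) + (0)
The last nonzero remainder a**2-a-42 is already monic.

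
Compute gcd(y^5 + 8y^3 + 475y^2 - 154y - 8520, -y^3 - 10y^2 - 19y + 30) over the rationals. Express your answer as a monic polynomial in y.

y^2 + 11y + 30

Apply the Euclidean algorithm:
  y^5 + 8y^3 + 475y^2 - 154y - 8520 = (-y^2 + 10y - 89)(-y^3 - 10y^2 - 19y + 30) + (-195y^2 - 2145y - 5850)
  -y^3 - 10y^2 - 19y + 30 = ((1/195)y - 1/195)(-195y^2 - 2145y - 5850) + (0)
Last nonzero remainder: -195y^2 - 2145y - 5850. Dividing through by -195 gives the monic gcd y^2 + 11y + 30.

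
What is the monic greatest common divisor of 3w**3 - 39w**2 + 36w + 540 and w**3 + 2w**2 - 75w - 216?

w + 3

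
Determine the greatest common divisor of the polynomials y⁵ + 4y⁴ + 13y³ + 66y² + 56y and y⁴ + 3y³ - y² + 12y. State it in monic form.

By polynomial division,
  y⁵ + 4y⁴ + 13y³ + 66y² + 56y = (y + 1)(y⁴ + 3y³ - y² + 12y) + (11y³ + 55y² + 44y)
  y⁴ + 3y³ - y² + 12y = ((1/11)y - 2/11)(11y³ + 55y² + 44y) + (5y² + 20y)
  11y³ + 55y² + 44y = ((11/5)y + 11/5)(5y² + 20y) + (0)
Last nonzero remainder: 5y² + 20y. Dividing through by 5 gives the monic gcd y² + 4y.

y² + 4y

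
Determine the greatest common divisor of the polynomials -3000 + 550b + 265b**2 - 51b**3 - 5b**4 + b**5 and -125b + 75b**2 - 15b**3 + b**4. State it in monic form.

-125 + 75b - 15b**2 + b**3

Repeated division with remainder:
  b**5 - 5b**4 - 51b**3 + 265b**2 + 550b - 3000 = (b + 10)(b**4 - 15b**3 + 75b**2 - 125b) + (24b**3 - 360b**2 + 1800b - 3000)
  b**4 - 15b**3 + 75b**2 - 125b = ((1/24)b)(24b**3 - 360b**2 + 1800b - 3000) + (0)
Last nonzero remainder: 24b**3 - 360b**2 + 1800b - 3000. Dividing through by 24 gives the monic gcd b**3 - 15b**2 + 75b - 125.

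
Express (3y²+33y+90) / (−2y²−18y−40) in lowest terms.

(−3y−18)/(2y+8)

By polynomial division,
  3y²+33y+90 = (−3/2)(−2y²−18y−40) + (6y+30)
  −2y²−18y−40 = (−(1/3)y−4/3)(6y+30) + (0)
Last nonzero remainder: 6y+30. Dividing through by 6 gives the monic gcd y+5.
Cancel y+5 from numerator and denominator to get the reduced form.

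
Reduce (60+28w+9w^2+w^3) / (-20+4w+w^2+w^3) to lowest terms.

Euclidean algorithm in ℚ[w]:
  w^3+9w^2+28w+60 = (w^3+w^2+4w-20) + (8w^2+24w+80)
  w^3+w^2+4w-20 = ((1/8)w-1/4)(8w^2+24w+80) + (0)
Last nonzero remainder: 8w^2+24w+80. Dividing through by 8 gives the monic gcd w^2+3w+10.
Cancel w^2+3w+10 from numerator and denominator to get the reduced form.

(6+w)/(-2+w)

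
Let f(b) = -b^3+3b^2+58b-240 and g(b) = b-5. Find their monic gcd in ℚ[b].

b-5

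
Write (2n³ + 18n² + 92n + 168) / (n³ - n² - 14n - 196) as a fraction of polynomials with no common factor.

(2n + 6)/(n - 7)

Repeated division with remainder:
  2n³ + 18n² + 92n + 168 = (2)(n³ - n² - 14n - 196) + (20n² + 120n + 560)
  n³ - n² - 14n - 196 = ((1/20)n - 7/20)(20n² + 120n + 560) + (0)
Last nonzero remainder: 20n² + 120n + 560. Dividing through by 20 gives the monic gcd n² + 6n + 28.
Cancel n² + 6n + 28 from numerator and denominator to get the reduced form.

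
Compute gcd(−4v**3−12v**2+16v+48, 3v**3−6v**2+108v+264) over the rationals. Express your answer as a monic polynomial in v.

Euclidean algorithm in ℚ[v]:
  −4v**3−12v**2+16v+48 = (−4/3)(3v**3−6v**2+108v+264) + (−20v**2+160v+400)
  3v**3−6v**2+108v+264 = (−(3/20)v−9/10)(−20v**2+160v+400) + (312v+624)
  −20v**2+160v+400 = (−(5/78)v+25/39)(312v+624) + (0)
Last nonzero remainder: 312v+624. Dividing through by 312 gives the monic gcd v+2.

v+2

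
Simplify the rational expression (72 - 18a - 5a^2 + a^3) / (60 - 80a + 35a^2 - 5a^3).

Euclidean algorithm in ℚ[a]:
  a^3 - 5a^2 - 18a + 72 = (-1/5)(-5a^3 + 35a^2 - 80a + 60) + (2a^2 - 34a + 84)
  -5a^3 + 35a^2 - 80a + 60 = (-(5/2)a - 25)(2a^2 - 34a + 84) + (-720a + 2160)
  2a^2 - 34a + 84 = (-(1/360)a + 7/180)(-720a + 2160) + (0)
Last nonzero remainder: -720a + 2160. Dividing through by -720 gives the monic gcd a - 3.
Cancel a - 3 from numerator and denominator to get the reduced form.

(24 + 2a - a^2)/(20 - 20a + 5a^2)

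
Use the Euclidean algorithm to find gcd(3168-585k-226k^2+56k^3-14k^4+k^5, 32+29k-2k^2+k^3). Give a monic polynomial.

32-3k+k^2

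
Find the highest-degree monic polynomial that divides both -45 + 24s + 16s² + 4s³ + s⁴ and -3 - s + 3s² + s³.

Apply the Euclidean algorithm:
  s⁴ + 4s³ + 16s² + 24s - 45 = (s + 1)(s³ + 3s² - s - 3) + (14s² + 28s - 42)
  s³ + 3s² - s - 3 = ((1/14)s + 1/14)(14s² + 28s - 42) + (0)
Last nonzero remainder: 14s² + 28s - 42. Dividing through by 14 gives the monic gcd s² + 2s - 3.

-3 + 2s + s²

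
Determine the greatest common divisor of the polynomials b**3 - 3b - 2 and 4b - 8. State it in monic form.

b - 2

By polynomial division,
  b**3 - 3b - 2 = ((1/4)b**2 + (1/2)b + 1/4)(4b - 8) + (0)
Last nonzero remainder: 4b - 8. Dividing through by 4 gives the monic gcd b - 2.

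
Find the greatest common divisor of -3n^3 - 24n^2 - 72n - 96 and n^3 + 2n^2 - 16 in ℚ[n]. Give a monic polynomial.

n^2 + 4n + 8

Repeated division with remainder:
  -3n^3 - 24n^2 - 72n - 96 = (-3)(n^3 + 2n^2 - 16) + (-18n^2 - 72n - 144)
  n^3 + 2n^2 - 16 = (-(1/18)n + 1/9)(-18n^2 - 72n - 144) + (0)
Last nonzero remainder: -18n^2 - 72n - 144. Dividing through by -18 gives the monic gcd n^2 + 4n + 8.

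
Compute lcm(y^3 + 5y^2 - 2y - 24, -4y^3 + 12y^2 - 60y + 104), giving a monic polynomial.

y^5 + 4y^4 + 6y^3 + 43y^2 - 2y - 312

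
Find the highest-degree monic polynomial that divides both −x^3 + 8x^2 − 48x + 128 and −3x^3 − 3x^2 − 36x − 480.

Apply the Euclidean algorithm:
  −x^3 + 8x^2 − 48x + 128 = (1/3)(−3x^3 − 3x^2 − 36x − 480) + (9x^2 − 36x + 288)
  −3x^3 − 3x^2 − 36x − 480 = (−(1/3)x − 5/3)(9x^2 − 36x + 288) + (0)
Last nonzero remainder: 9x^2 − 36x + 288. Dividing through by 9 gives the monic gcd x^2 − 4x + 32.

x^2 − 4x + 32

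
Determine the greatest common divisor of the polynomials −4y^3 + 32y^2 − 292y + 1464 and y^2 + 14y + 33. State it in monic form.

By polynomial division,
  −4y^3 + 32y^2 − 292y + 1464 = (−4y + 88)(y^2 + 14y + 33) + (−1392y − 1440)
  y^2 + 14y + 33 = (−(1/1392)y − 47/5046)(−1392y − 1440) + (16473/841)
  −1392y − 1440 = (−(390224/5491)y − 403680/5491)(16473/841) + (0)
The last nonzero remainder is the constant 16473/841, so the polynomials are coprime and gcd = 1.

1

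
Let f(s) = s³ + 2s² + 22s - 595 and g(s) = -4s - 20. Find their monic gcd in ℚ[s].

Repeated division with remainder:
  s³ + 2s² + 22s - 595 = (-(1/4)s² + (3/4)s - 37/4)(-4s - 20) + (-780)
  -4s - 20 = ((1/195)s + 1/39)(-780) + (0)
The last nonzero remainder is the constant -780, so the polynomials are coprime and gcd = 1.

1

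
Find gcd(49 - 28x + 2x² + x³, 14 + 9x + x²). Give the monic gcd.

Apply the Euclidean algorithm:
  x³ + 2x² - 28x + 49 = (x - 7)(x² + 9x + 14) + (21x + 147)
  x² + 9x + 14 = ((1/21)x + 2/21)(21x + 147) + (0)
Last nonzero remainder: 21x + 147. Dividing through by 21 gives the monic gcd x + 7.

7 + x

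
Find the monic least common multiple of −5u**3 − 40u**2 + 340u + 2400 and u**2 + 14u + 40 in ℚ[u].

u**4 + 12u**3 − 36u**2 − 752u − 1920

Euclidean algorithm in ℚ[u]:
  −5u**3 − 40u**2 + 340u + 2400 = (−5u + 30)(u**2 + 14u + 40) + (120u + 1200)
  u**2 + 14u + 40 = ((1/120)u + 1/30)(120u + 1200) + (0)
Last nonzero remainder: 120u + 1200. Dividing through by 120 gives the monic gcd u + 10.
Then lcm(f, g) = f·g / gcd(f, g); expanding and making the result monic gives the answer.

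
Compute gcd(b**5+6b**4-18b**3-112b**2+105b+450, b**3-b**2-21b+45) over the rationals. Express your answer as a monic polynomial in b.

By polynomial division,
  b**5+6b**4-18b**3-112b**2+105b+450 = (b**2+7b+10)(b**3-b**2-21b+45) + (0)
The last nonzero remainder b**3-b**2-21b+45 is already monic.

b**3-b**2-21b+45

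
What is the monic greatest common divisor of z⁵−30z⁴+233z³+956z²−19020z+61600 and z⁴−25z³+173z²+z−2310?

z³−28z²+257z−770

Euclidean algorithm in ℚ[z]:
  z⁵−30z⁴+233z³+956z²−19020z+61600 = (z−5)(z⁴−25z³+173z²+z−2310) + (−65z³+1820z²−16705z+50050)
  z⁴−25z³+173z²+z−2310 = (−(1/65)z−3/65)(−65z³+1820z²−16705z+50050) + (0)
Last nonzero remainder: −65z³+1820z²−16705z+50050. Dividing through by −65 gives the monic gcd z³−28z²+257z−770.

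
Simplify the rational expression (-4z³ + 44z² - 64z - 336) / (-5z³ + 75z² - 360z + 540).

(4z² - 20z - 56)/(5z² - 45z + 90)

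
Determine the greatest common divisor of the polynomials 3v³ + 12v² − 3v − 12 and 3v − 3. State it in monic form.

v − 1

By polynomial division,
  3v³ + 12v² − 3v − 12 = (v² + 5v + 4)(3v − 3) + (0)
Last nonzero remainder: 3v − 3. Dividing through by 3 gives the monic gcd v − 1.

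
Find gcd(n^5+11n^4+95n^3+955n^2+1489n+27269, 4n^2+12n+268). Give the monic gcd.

By polynomial division,
  n^5+11n^4+95n^3+955n^2+1489n+27269 = ((1/4)n^3+2n^2+n+407/4)(4n^2+12n+268) + (0)
Last nonzero remainder: 4n^2+12n+268. Dividing through by 4 gives the monic gcd n^2+3n+67.

n^2+3n+67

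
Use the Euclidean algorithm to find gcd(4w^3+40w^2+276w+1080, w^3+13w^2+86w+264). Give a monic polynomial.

w+6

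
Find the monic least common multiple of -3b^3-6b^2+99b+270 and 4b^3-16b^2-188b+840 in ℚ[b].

b^5+4b^4-64b^3-226b^2+975b+3150

Euclidean algorithm in ℚ[b]:
  -3b^3-6b^2+99b+270 = (-3/4)(4b^3-16b^2-188b+840) + (-18b^2-42b+900)
  4b^3-16b^2-188b+840 = (-(2/9)b+38/27)(-18b^2-42b+900) + ((640/9)b-1280/3)
  -18b^2-42b+900 = (-(81/320)b-135/64)((640/9)b-1280/3) + (0)
Last nonzero remainder: (640/9)b-1280/3. Dividing through by 640/9 gives the monic gcd b-6.
Then lcm(f, g) = f·g / gcd(f, g); expanding and making the result monic gives the answer.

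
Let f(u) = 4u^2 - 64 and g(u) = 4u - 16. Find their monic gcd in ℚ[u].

u - 4

Apply the Euclidean algorithm:
  4u^2 - 64 = (u + 4)(4u - 16) + (0)
Last nonzero remainder: 4u - 16. Dividing through by 4 gives the monic gcd u - 4.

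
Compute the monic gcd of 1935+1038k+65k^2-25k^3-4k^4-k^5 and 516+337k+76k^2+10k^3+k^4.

By polynomial division,
  -k^5-4k^4-25k^3+65k^2+1038k+1935 = (-k+6)(k^4+10k^3+76k^2+337k+516) + (-9k^3-54k^2-468k-1161)
  k^4+10k^3+76k^2+337k+516 = (-(1/9)k-4/9)(-9k^3-54k^2-468k-1161) + (0)
Last nonzero remainder: -9k^3-54k^2-468k-1161. Dividing through by -9 gives the monic gcd k^3+6k^2+52k+129.

129+52k+6k^2+k^3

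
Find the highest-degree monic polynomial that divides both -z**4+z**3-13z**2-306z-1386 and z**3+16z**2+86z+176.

z**2+8z+22

By polynomial division,
  -z**4+z**3-13z**2-306z-1386 = (-z+17)(z**3+16z**2+86z+176) + (-199z**2-1592z-4378)
  z**3+16z**2+86z+176 = (-(1/199)z-8/199)(-199z**2-1592z-4378) + (0)
Last nonzero remainder: -199z**2-1592z-4378. Dividing through by -199 gives the monic gcd z**2+8z+22.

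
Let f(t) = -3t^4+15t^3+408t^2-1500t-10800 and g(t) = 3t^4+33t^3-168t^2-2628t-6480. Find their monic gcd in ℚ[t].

Apply the Euclidean algorithm:
  -3t^4+15t^3+408t^2-1500t-10800 = (-1)(3t^4+33t^3-168t^2-2628t-6480) + (48t^3+240t^2-4128t-17280)
  3t^4+33t^3-168t^2-2628t-6480 = ((1/16)t+3/8)(48t^3+240t^2-4128t-17280) + (0)
Last nonzero remainder: 48t^3+240t^2-4128t-17280. Dividing through by 48 gives the monic gcd t^3+5t^2-86t-360.

t^3+5t^2-86t-360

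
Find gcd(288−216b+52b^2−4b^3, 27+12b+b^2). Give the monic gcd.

1

Apply the Euclidean algorithm:
  −4b^3+52b^2−216b+288 = (−4b+100)(b^2+12b+27) + (−1308b−2412)
  b^2+12b+27 = (−(1/1308)b−369/47524)(−1308b−2412) + (98280/11881)
  −1308b−2412 = (−(1295029/8190)b−796027/2730)(98280/11881) + (0)
The last nonzero remainder is the constant 98280/11881, so the polynomials are coprime and gcd = 1.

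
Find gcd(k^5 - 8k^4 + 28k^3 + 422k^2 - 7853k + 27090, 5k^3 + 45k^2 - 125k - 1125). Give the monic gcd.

k^2 + 4k - 45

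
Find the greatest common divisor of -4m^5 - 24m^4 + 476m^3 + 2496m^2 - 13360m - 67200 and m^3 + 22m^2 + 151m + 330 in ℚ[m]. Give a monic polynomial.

m^2 + 11m + 30

Apply the Euclidean algorithm:
  -4m^5 - 24m^4 + 476m^3 + 2496m^2 - 13360m - 67200 = (-4m^2 + 64m - 328)(m^3 + 22m^2 + 151m + 330) + (1368m^2 + 15048m + 41040)
  m^3 + 22m^2 + 151m + 330 = ((1/1368)m + 11/1368)(1368m^2 + 15048m + 41040) + (0)
Last nonzero remainder: 1368m^2 + 15048m + 41040. Dividing through by 1368 gives the monic gcd m^2 + 11m + 30.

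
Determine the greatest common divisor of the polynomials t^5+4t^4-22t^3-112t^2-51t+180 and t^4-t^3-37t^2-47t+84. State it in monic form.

By polynomial division,
  t^5+4t^4-22t^3-112t^2-51t+180 = (t+5)(t^4-t^3-37t^2-47t+84) + (20t^3+120t^2+100t-240)
  t^4-t^3-37t^2-47t+84 = ((1/20)t-7/20)(20t^3+120t^2+100t-240) + (0)
Last nonzero remainder: 20t^3+120t^2+100t-240. Dividing through by 20 gives the monic gcd t^3+6t^2+5t-12.

t^3+6t^2+5t-12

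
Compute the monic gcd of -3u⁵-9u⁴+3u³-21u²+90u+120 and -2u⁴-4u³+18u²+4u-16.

u³+3u²-6u-8

Euclidean algorithm in ℚ[u]:
  -3u⁵-9u⁴+3u³-21u²+90u+120 = ((3/2)u+3/2)(-2u⁴-4u³+18u²+4u-16) + (-18u³-54u²+108u+144)
  -2u⁴-4u³+18u²+4u-16 = ((1/9)u-1/9)(-18u³-54u²+108u+144) + (0)
Last nonzero remainder: -18u³-54u²+108u+144. Dividing through by -18 gives the monic gcd u³+3u²-6u-8.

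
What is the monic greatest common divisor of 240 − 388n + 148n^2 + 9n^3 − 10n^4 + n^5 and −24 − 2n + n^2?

Repeated division with remainder:
  n^5 − 10n^4 + 9n^3 + 148n^2 − 388n + 240 = (n^3 − 8n^2 + 17n − 10)(n^2 − 2n − 24) + (0)
The last nonzero remainder n^2 − 2n − 24 is already monic.

−24 − 2n + n^2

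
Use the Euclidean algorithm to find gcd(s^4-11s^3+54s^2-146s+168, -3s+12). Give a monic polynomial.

s-4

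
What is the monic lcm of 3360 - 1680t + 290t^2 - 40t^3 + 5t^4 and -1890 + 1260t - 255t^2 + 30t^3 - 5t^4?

Apply the Euclidean algorithm:
  5t^4 - 40t^3 + 290t^2 - 1680t + 3360 = (-1)(-5t^4 + 30t^3 - 255t^2 + 1260t - 1890) + (-10t^3 + 35t^2 - 420t + 1470)
  -5t^4 + 30t^3 - 255t^2 + 1260t - 1890 = ((1/2)t - 5/4)(-10t^3 + 35t^2 - 420t + 1470) + (-(5/4)t^2 - 105/2)
  -10t^3 + 35t^2 - 420t + 1470 = (8t - 28)(-(5/4)t^2 - 105/2) + (0)
Last nonzero remainder: -(5/4)t^2 - 105/2. Dividing through by -5/4 gives the monic gcd t^2 + 42.
Then lcm(f, g) = f·g / gcd(f, g); expanding and making the result monic gives the answer.

6048 - 7056t + 3210t^2 - 756t^3 + 115t^4 - 14t^5 + t^6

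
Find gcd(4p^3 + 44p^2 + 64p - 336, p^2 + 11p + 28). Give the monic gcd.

p + 7

Euclidean algorithm in ℚ[p]:
  4p^3 + 44p^2 + 64p - 336 = (4p)(p^2 + 11p + 28) + (-48p - 336)
  p^2 + 11p + 28 = (-(1/48)p - 1/12)(-48p - 336) + (0)
Last nonzero remainder: -48p - 336. Dividing through by -48 gives the monic gcd p + 7.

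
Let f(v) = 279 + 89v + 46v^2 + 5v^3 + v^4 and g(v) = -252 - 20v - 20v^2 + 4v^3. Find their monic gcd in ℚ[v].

Apply the Euclidean algorithm:
  v^4 + 5v^3 + 46v^2 + 89v + 279 = ((1/4)v + 5/2)(4v^3 - 20v^2 - 20v - 252) + (101v^2 + 202v + 909)
  4v^3 - 20v^2 - 20v - 252 = ((4/101)v - 28/101)(101v^2 + 202v + 909) + (0)
Last nonzero remainder: 101v^2 + 202v + 909. Dividing through by 101 gives the monic gcd v^2 + 2v + 9.

9 + 2v + v^2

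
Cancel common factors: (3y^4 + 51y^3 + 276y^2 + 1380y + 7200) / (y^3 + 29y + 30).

Repeated division with remainder:
  3y^4 + 51y^3 + 276y^2 + 1380y + 7200 = (3y + 51)(y^3 + 29y + 30) + (189y^2 − 189y + 5670)
  y^3 + 29y + 30 = ((1/189)y + 1/189)(189y^2 − 189y + 5670) + (0)
Last nonzero remainder: 189y^2 − 189y + 5670. Dividing through by 189 gives the monic gcd y^2 − y + 30.
Cancel y^2 − y + 30 from numerator and denominator to get the reduced form.

(3y^2 + 54y + 240)/(y + 1)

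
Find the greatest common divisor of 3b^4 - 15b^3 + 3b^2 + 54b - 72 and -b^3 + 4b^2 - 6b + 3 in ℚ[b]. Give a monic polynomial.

By polynomial division,
  3b^4 - 15b^3 + 3b^2 + 54b - 72 = (-3b + 3)(-b^3 + 4b^2 - 6b + 3) + (-27b^2 + 81b - 81)
  -b^3 + 4b^2 - 6b + 3 = ((1/27)b - 1/27)(-27b^2 + 81b - 81) + (0)
Last nonzero remainder: -27b^2 + 81b - 81. Dividing through by -27 gives the monic gcd b^2 - 3b + 3.

b^2 - 3b + 3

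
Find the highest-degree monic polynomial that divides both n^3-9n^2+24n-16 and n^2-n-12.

By polynomial division,
  n^3-9n^2+24n-16 = (n-8)(n^2-n-12) + (28n-112)
  n^2-n-12 = ((1/28)n+3/28)(28n-112) + (0)
Last nonzero remainder: 28n-112. Dividing through by 28 gives the monic gcd n-4.

n-4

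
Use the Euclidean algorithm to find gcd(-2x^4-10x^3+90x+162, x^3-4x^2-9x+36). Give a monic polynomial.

Repeated division with remainder:
  -2x^4-10x^3+90x+162 = (-2x-18)(x^3-4x^2-9x+36) + (-90x^2+810)
  x^3-4x^2-9x+36 = (-(1/90)x+2/45)(-90x^2+810) + (0)
Last nonzero remainder: -90x^2+810. Dividing through by -90 gives the monic gcd x^2-9.

x^2-9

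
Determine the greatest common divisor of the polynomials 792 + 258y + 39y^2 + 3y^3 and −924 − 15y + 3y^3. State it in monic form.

Apply the Euclidean algorithm:
  3y^3 + 39y^2 + 258y + 792 = (3y^3 − 15y − 924) + (39y^2 + 273y + 1716)
  3y^3 − 15y − 924 = ((1/13)y − 7/13)(39y^2 + 273y + 1716) + (0)
Last nonzero remainder: 39y^2 + 273y + 1716. Dividing through by 39 gives the monic gcd y^2 + 7y + 44.

44 + 7y + y^2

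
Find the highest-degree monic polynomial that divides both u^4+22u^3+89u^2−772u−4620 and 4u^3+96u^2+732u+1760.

u+11

By polynomial division,
  u^4+22u^3+89u^2−772u−4620 = ((1/4)u−1/2)(4u^3+96u^2+732u+1760) + (−46u^2−846u−3740)
  4u^3+96u^2+732u+1760 = (−(2/23)u−258/529)(−46u^2−846u−3740) + (−(3080/529)u−33880/529)
  −46u^2−846u−3740 = ((12167/1540)u+8993/154)(−(3080/529)u−33880/529) + (0)
Last nonzero remainder: −(3080/529)u−33880/529. Dividing through by −3080/529 gives the monic gcd u+11.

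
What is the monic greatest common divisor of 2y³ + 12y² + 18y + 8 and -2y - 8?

y + 4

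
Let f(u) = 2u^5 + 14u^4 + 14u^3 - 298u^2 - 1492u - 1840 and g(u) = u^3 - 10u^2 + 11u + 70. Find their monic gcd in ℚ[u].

By polynomial division,
  2u^5 + 14u^4 + 14u^3 - 298u^2 - 1492u - 1840 = (2u^2 + 34u + 332)(u^3 - 10u^2 + 11u + 70) + (2508u^2 - 7524u - 25080)
  u^3 - 10u^2 + 11u + 70 = ((1/2508)u - 7/2508)(2508u^2 - 7524u - 25080) + (0)
Last nonzero remainder: 2508u^2 - 7524u - 25080. Dividing through by 2508 gives the monic gcd u^2 - 3u - 10.

u^2 - 3u - 10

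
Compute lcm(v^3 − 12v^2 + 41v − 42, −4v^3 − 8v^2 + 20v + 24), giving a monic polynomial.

v^5 − 8v^4 − 4v^3 + 86v^2 − 45v − 126

Apply the Euclidean algorithm:
  v^3 − 12v^2 + 41v − 42 = (−1/4)(−4v^3 − 8v^2 + 20v + 24) + (−14v^2 + 46v − 36)
  −4v^3 − 8v^2 + 20v + 24 = ((2/7)v + 74/49)(−14v^2 + 46v − 36) + (−(1920/49)v + 3840/49)
  −14v^2 + 46v − 36 = ((343/960)v − 147/320)(−(1920/49)v + 3840/49) + (0)
Last nonzero remainder: −(1920/49)v + 3840/49. Dividing through by −1920/49 gives the monic gcd v − 2.
Then lcm(f, g) = f·g / gcd(f, g); expanding and making the result monic gives the answer.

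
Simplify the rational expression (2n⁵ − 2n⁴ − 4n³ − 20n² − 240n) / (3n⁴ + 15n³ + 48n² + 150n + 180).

(2n² − 8n)/(3n + 6)

Apply the Euclidean algorithm:
  2n⁵ − 2n⁴ − 4n³ − 20n² − 240n = ((2/3)n − 4)(3n⁴ + 15n³ + 48n² + 150n + 180) + (24n³ + 72n² + 240n + 720)
  3n⁴ + 15n³ + 48n² + 150n + 180 = ((1/8)n + 1/4)(24n³ + 72n² + 240n + 720) + (0)
Last nonzero remainder: 24n³ + 72n² + 240n + 720. Dividing through by 24 gives the monic gcd n³ + 3n² + 10n + 30.
Cancel n³ + 3n² + 10n + 30 from numerator and denominator to get the reduced form.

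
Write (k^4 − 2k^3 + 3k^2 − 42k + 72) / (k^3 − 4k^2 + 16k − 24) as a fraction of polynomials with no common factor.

By polynomial division,
  k^4 − 2k^3 + 3k^2 − 42k + 72 = (k + 2)(k^3 − 4k^2 + 16k − 24) + (−5k^2 − 50k + 120)
  k^3 − 4k^2 + 16k − 24 = (−(1/5)k + 14/5)(−5k^2 − 50k + 120) + (180k − 360)
  −5k^2 − 50k + 120 = (−(1/36)k − 1/3)(180k − 360) + (0)
Last nonzero remainder: 180k − 360. Dividing through by 180 gives the monic gcd k − 2.
Cancel k − 2 from numerator and denominator to get the reduced form.

(k^3 + 3k − 36)/(k^2 − 2k + 12)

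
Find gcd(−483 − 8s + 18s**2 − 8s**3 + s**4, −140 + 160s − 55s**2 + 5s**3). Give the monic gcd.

Repeated division with remainder:
  s**4 − 8s**3 + 18s**2 − 8s − 483 = ((1/5)s + 3/5)(5s**3 − 55s**2 + 160s − 140) + (19s**2 − 76s − 399)
  5s**3 − 55s**2 + 160s − 140 = ((5/19)s − 35/19)(19s**2 − 76s − 399) + (125s − 875)
  19s**2 − 76s − 399 = ((19/125)s + 57/125)(125s − 875) + (0)
Last nonzero remainder: 125s − 875. Dividing through by 125 gives the monic gcd s − 7.

−7 + s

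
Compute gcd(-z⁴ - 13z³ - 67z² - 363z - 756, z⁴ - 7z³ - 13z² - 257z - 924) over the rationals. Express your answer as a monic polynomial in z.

z³ + 4z² + 31z + 84

By polynomial division,
  -z⁴ - 13z³ - 67z² - 363z - 756 = (-1)(z⁴ - 7z³ - 13z² - 257z - 924) + (-20z³ - 80z² - 620z - 1680)
  z⁴ - 7z³ - 13z² - 257z - 924 = (-(1/20)z + 11/20)(-20z³ - 80z² - 620z - 1680) + (0)
Last nonzero remainder: -20z³ - 80z² - 620z - 1680. Dividing through by -20 gives the monic gcd z³ + 4z² + 31z + 84.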